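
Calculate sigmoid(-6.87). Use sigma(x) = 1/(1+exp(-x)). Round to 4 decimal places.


sigma(-6.87) = 1/(1+e^(6.87)) = 1/(1+962.948566) = 1/963.948566 = 0.0010.

0.0010


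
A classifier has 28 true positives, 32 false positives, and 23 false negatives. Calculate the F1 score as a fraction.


Precision = 28/60 = 7/15. Recall = 28/51 = 28/51. F1 = 2*P*R/(P+R) = 56/111.

56/111


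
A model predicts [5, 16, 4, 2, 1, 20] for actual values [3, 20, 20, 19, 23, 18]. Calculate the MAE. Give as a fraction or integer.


MAE = (1/6) * (|3-5|=2 + |20-16|=4 + |20-4|=16 + |19-2|=17 + |23-1|=22 + |18-20|=2). Sum = 63. MAE = 21/2.

21/2


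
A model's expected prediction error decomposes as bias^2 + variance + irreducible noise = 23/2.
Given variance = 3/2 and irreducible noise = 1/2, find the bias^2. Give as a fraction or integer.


Total error = bias^2 + variance + irreducible noise. So bias^2 = 23/2 - 3/2 - 1/2 = 19/2.

19/2


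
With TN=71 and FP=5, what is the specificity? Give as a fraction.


Specificity = TN / (TN + FP) = 71 / 76 = 71/76.

71/76


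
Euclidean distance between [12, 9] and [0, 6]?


d = sqrt(sum of squared differences). (12-0)^2=144, (9-6)^2=9. Sum = 153.

sqrt(153)


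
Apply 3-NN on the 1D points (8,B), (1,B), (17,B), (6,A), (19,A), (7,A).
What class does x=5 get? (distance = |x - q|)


Distances: |8-5|=3, |1-5|=4, |17-5|=12, |6-5|=1, |19-5|=14, |7-5|=2. 3 nearest: (6,A), (7,A), (8,B). Counts: {'A': 2, 'B': 1}. Majority class: A.

A


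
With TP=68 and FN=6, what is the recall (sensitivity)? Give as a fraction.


Recall = TP / (TP + FN) = 68 / 74 = 34/37.

34/37


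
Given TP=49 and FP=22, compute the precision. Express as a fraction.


Precision = TP / (TP + FP) = 49 / 71 = 49/71.

49/71


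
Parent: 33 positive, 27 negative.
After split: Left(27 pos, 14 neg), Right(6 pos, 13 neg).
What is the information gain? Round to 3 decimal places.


H(parent) = 0.9928. H(left) = 0.9262, H(right) = 0.8997. Weighted = (41/60)*0.9262 + (19/60)*0.8997 = 0.9178. IG = 0.9928 - 0.9178 = 0.0750, which rounds to 0.075.

0.075


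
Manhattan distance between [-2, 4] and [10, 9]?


d = sum of absolute differences: |-2-10|=12 + |4-9|=5 = 17.

17


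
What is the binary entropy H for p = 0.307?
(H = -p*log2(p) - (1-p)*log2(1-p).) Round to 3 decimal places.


H = -0.307*log2(0.307) - 0.693*log2(0.693) = 0.890.

0.890


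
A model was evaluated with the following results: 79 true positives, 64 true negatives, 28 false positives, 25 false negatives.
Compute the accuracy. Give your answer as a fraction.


Accuracy = (TP + TN) / (TP + TN + FP + FN) = (79 + 64) / 196 = 143/196.

143/196


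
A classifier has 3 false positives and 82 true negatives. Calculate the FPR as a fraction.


FPR = FP / (FP + TN) = 3 / 85 = 3/85.

3/85


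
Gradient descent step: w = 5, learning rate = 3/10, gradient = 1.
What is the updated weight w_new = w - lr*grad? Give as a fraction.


w_new = 5 - 3/10 * 1 = 5 - 3/10 = 47/10.

47/10


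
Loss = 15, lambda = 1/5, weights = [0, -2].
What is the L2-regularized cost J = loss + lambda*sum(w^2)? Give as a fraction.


L2 sq norm = sum(w^2) = 4. J = 15 + 1/5 * 4 = 79/5.

79/5


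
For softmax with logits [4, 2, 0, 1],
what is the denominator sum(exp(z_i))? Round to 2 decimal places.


Denom = e^4=54.5982 + e^2=7.3891 + e^0=1.0000 + e^1=2.7183. Sum = 65.7056, which rounds to 65.71.

65.71


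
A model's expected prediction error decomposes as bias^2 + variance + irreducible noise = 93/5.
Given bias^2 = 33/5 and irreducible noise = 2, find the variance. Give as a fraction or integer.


Total error = bias^2 + variance + irreducible noise. So variance = 93/5 - 33/5 - 2 = 10.

10


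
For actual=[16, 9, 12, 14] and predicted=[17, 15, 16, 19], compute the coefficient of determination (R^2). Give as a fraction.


Mean(y) = 51/4. SS_res = 78. SS_tot = 107/4. R^2 = 1 - 78/(107/4) = -205/107.

-205/107


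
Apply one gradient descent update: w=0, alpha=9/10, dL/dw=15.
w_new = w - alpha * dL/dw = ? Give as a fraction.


w_new = 0 - 9/10 * 15 = 0 - 27/2 = -27/2.

-27/2


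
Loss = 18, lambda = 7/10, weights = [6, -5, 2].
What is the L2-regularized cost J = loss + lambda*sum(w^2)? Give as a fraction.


L2 sq norm = sum(w^2) = 65. J = 18 + 7/10 * 65 = 127/2.

127/2


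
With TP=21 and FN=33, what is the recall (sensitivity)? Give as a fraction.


Recall = TP / (TP + FN) = 21 / 54 = 7/18.

7/18


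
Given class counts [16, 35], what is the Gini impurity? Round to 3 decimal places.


Total = 51. Proportions: 16/51, 35/51. sum(p_i^2) = 0.5694. Gini = 1 - 0.5694 = 0.4306, which rounds to 0.431.

0.431


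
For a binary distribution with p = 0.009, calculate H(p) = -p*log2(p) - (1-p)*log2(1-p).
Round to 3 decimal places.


H = -0.009*log2(0.009) - 0.991*log2(0.991) = 0.074.

0.074


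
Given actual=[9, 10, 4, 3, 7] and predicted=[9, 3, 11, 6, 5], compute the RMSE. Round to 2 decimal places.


MSE = 22.2000. RMSE = sqrt(22.2000) = 4.71.

4.71


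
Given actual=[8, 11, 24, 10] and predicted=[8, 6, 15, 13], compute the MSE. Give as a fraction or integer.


MSE = (1/4) * ((8-8)^2=0 + (11-6)^2=25 + (24-15)^2=81 + (10-13)^2=9). Sum = 115. MSE = 115/4.

115/4


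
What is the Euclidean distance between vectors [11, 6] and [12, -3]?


d = sqrt(sum of squared differences). (11-12)^2=1, (6--3)^2=81. Sum = 82.

sqrt(82)


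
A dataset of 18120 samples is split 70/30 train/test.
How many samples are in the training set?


Test set = 18120 * 30% = 5436. Training set = 18120 - 5436 = 12684.

12684


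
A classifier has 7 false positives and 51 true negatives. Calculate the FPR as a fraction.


FPR = FP / (FP + TN) = 7 / 58 = 7/58.

7/58


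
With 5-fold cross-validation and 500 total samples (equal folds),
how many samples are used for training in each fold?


Each validation fold has 500/5 = 100 samples. Training set = 500 - 100 = 400.

400


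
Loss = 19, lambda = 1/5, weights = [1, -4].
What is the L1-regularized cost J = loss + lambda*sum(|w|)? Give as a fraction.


L1 norm = sum(|w|) = 5. J = 19 + 1/5 * 5 = 20.

20


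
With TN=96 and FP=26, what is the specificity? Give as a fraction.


Specificity = TN / (TN + FP) = 96 / 122 = 48/61.

48/61


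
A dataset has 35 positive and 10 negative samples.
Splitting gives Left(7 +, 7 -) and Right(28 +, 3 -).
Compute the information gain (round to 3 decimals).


H(parent) = 0.7642. H(left) = 1.0000, H(right) = 0.4587. Weighted = (14/45)*1.0000 + (31/45)*0.4587 = 0.6271. IG = 0.7642 - 0.6271 = 0.1371, which rounds to 0.137.

0.137


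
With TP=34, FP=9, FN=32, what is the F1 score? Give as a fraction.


Precision = 34/43 = 34/43. Recall = 34/66 = 17/33. F1 = 2*P*R/(P+R) = 68/109.

68/109


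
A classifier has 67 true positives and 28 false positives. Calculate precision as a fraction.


Precision = TP / (TP + FP) = 67 / 95 = 67/95.

67/95


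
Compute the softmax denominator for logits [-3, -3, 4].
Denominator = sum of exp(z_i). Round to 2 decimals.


Denom = e^-3=0.0498 + e^-3=0.0498 + e^4=54.5982. Sum = 54.6978, which rounds to 54.70.

54.70


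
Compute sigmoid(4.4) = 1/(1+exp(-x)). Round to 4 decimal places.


sigma(4.4) = 1/(1+e^(-4.4)) = 1/(1+0.012277) = 1/1.012277 = 0.9879.

0.9879


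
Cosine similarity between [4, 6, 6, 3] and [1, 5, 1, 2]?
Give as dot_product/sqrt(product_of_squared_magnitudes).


dot = 46. |a|^2 = 97, |b|^2 = 31. cos = 46/sqrt(3007).

46/sqrt(3007)


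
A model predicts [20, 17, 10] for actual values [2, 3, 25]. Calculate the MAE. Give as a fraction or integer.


MAE = (1/3) * (|2-20|=18 + |3-17|=14 + |25-10|=15). Sum = 47. MAE = 47/3.

47/3


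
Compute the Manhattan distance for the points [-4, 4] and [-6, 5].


d = sum of absolute differences: |-4--6|=2 + |4-5|=1 = 3.

3


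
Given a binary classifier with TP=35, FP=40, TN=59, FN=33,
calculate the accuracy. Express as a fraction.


Accuracy = (TP + TN) / (TP + TN + FP + FN) = (35 + 59) / 167 = 94/167.

94/167


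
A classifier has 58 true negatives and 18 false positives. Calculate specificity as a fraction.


Specificity = TN / (TN + FP) = 58 / 76 = 29/38.

29/38


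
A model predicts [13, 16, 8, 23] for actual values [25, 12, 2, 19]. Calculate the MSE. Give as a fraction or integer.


MSE = (1/4) * ((25-13)^2=144 + (12-16)^2=16 + (2-8)^2=36 + (19-23)^2=16). Sum = 212. MSE = 53.

53


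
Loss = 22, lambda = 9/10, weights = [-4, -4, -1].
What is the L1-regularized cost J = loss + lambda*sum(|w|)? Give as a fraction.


L1 norm = sum(|w|) = 9. J = 22 + 9/10 * 9 = 301/10.

301/10


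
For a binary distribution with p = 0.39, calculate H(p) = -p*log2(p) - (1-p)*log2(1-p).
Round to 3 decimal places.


H = -0.39*log2(0.39) - 0.61*log2(0.61) = 0.965.

0.965


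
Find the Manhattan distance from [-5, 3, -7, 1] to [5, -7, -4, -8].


d = sum of absolute differences: |-5-5|=10 + |3--7|=10 + |-7--4|=3 + |1--8|=9 = 32.

32


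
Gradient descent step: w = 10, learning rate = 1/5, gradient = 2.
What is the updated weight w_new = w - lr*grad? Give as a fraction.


w_new = 10 - 1/5 * 2 = 10 - 2/5 = 48/5.

48/5


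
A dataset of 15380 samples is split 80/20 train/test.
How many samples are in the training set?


Test set = 15380 * 20% = 3076. Training set = 15380 - 3076 = 12304.

12304


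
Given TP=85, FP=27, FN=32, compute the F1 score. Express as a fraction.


Precision = 85/112 = 85/112. Recall = 85/117 = 85/117. F1 = 2*P*R/(P+R) = 170/229.

170/229


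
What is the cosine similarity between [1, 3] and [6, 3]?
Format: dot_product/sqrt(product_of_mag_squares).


dot = 15. |a|^2 = 10, |b|^2 = 45. cos = 15/sqrt(450).

15/sqrt(450)


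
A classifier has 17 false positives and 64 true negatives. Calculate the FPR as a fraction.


FPR = FP / (FP + TN) = 17 / 81 = 17/81.

17/81


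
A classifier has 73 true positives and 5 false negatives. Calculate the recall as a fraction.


Recall = TP / (TP + FN) = 73 / 78 = 73/78.

73/78


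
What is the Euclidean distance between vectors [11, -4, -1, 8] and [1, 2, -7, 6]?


d = sqrt(sum of squared differences). (11-1)^2=100, (-4-2)^2=36, (-1--7)^2=36, (8-6)^2=4. Sum = 176.

sqrt(176)


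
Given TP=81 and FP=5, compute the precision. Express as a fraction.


Precision = TP / (TP + FP) = 81 / 86 = 81/86.

81/86


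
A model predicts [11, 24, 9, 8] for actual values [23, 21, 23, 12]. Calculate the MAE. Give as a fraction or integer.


MAE = (1/4) * (|23-11|=12 + |21-24|=3 + |23-9|=14 + |12-8|=4). Sum = 33. MAE = 33/4.

33/4


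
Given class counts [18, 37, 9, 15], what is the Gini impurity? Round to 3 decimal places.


Total = 79. Proportions: 18/79, 37/79, 9/79, 15/79. sum(p_i^2) = 0.3203. Gini = 1 - 0.3203 = 0.6797, which rounds to 0.680.

0.680


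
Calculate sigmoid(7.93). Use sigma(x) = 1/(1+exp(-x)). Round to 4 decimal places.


sigma(7.93) = 1/(1+e^(-7.93)) = 1/(1+0.000360) = 1/1.000360 = 0.9996.

0.9996


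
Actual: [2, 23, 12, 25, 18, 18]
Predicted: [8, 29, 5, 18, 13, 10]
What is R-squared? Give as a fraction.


Mean(y) = 49/3. SS_res = 259. SS_tot = 1048/3. R^2 = 1 - 259/(1048/3) = 271/1048.

271/1048


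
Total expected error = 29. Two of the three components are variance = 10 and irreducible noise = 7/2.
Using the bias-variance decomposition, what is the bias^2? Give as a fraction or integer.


Total error = bias^2 + variance + irreducible noise. So bias^2 = 29 - 10 - 7/2 = 31/2.

31/2


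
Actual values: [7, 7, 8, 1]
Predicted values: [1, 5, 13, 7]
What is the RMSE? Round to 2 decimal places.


MSE = 25.2500. RMSE = sqrt(25.2500) = 5.02.

5.02


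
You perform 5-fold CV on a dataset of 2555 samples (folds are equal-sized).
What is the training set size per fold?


Each validation fold has 2555/5 = 511 samples. Training set = 2555 - 511 = 2044.

2044


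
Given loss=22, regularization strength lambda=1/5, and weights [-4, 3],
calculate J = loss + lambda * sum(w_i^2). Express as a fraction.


L2 sq norm = sum(w^2) = 25. J = 22 + 1/5 * 25 = 27.

27


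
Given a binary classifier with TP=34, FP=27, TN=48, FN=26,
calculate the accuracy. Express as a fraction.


Accuracy = (TP + TN) / (TP + TN + FP + FN) = (34 + 48) / 135 = 82/135.

82/135


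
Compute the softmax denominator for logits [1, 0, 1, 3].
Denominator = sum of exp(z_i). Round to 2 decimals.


Denom = e^1=2.7183 + e^0=1.0000 + e^1=2.7183 + e^3=20.0855. Sum = 26.5221, which rounds to 26.52.

26.52


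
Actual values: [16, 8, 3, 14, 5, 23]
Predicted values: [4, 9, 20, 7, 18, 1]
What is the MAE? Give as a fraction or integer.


MAE = (1/6) * (|16-4|=12 + |8-9|=1 + |3-20|=17 + |14-7|=7 + |5-18|=13 + |23-1|=22). Sum = 72. MAE = 12.

12


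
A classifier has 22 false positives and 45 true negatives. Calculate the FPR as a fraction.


FPR = FP / (FP + TN) = 22 / 67 = 22/67.

22/67


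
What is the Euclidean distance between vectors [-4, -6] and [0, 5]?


d = sqrt(sum of squared differences). (-4-0)^2=16, (-6-5)^2=121. Sum = 137.

sqrt(137)


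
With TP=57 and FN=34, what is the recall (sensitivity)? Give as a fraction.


Recall = TP / (TP + FN) = 57 / 91 = 57/91.

57/91


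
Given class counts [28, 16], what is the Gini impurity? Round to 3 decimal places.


Total = 44. Proportions: 28/44, 16/44. sum(p_i^2) = 0.5372. Gini = 1 - 0.5372 = 0.4628, which rounds to 0.463.

0.463


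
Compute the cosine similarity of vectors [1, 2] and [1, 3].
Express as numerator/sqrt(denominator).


dot = 7. |a|^2 = 5, |b|^2 = 10. cos = 7/sqrt(50).

7/sqrt(50)


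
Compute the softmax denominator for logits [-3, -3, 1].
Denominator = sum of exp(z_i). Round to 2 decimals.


Denom = e^-3=0.0498 + e^-3=0.0498 + e^1=2.7183. Sum = 2.8179, which rounds to 2.82.

2.82


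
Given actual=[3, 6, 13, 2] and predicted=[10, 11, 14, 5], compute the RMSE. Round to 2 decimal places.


MSE = 21.0000. RMSE = sqrt(21.0000) = 4.58.

4.58


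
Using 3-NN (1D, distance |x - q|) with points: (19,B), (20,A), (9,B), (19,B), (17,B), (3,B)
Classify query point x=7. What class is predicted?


Distances: |19-7|=12, |20-7|=13, |9-7|=2, |19-7|=12, |17-7|=10, |3-7|=4. 3 nearest: (9,B), (3,B), (17,B). Counts: {'B': 3}. Majority class: B.

B


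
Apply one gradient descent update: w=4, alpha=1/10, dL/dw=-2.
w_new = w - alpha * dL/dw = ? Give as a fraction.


w_new = 4 - 1/10 * -2 = 4 - -1/5 = 21/5.

21/5


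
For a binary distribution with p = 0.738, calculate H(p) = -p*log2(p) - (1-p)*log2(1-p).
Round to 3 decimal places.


H = -0.738*log2(0.738) - 0.262*log2(0.262) = 0.830.

0.830


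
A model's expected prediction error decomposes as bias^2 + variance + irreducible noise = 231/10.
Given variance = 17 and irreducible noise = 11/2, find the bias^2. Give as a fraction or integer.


Total error = bias^2 + variance + irreducible noise. So bias^2 = 231/10 - 17 - 11/2 = 3/5.

3/5


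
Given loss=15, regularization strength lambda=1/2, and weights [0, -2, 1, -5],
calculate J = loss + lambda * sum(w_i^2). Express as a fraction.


L2 sq norm = sum(w^2) = 30. J = 15 + 1/2 * 30 = 30.

30


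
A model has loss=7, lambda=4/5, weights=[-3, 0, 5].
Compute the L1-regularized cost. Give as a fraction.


L1 norm = sum(|w|) = 8. J = 7 + 4/5 * 8 = 67/5.

67/5


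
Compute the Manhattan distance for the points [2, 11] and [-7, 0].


d = sum of absolute differences: |2--7|=9 + |11-0|=11 = 20.

20


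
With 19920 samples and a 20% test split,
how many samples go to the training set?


Test set = 19920 * 20% = 3984. Training set = 19920 - 3984 = 15936.

15936


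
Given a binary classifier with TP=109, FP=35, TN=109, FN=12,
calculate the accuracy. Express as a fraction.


Accuracy = (TP + TN) / (TP + TN + FP + FN) = (109 + 109) / 265 = 218/265.

218/265


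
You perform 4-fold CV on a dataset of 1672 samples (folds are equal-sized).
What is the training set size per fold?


Each validation fold has 1672/4 = 418 samples. Training set = 1672 - 418 = 1254.

1254


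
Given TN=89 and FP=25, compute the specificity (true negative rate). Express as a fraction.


Specificity = TN / (TN + FP) = 89 / 114 = 89/114.

89/114


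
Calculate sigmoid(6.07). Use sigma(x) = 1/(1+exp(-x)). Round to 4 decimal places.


sigma(6.07) = 1/(1+e^(-6.07)) = 1/(1+0.002311) = 1/1.002311 = 0.9977.

0.9977


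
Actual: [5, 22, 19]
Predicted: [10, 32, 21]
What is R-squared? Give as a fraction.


Mean(y) = 46/3. SS_res = 129. SS_tot = 494/3. R^2 = 1 - 129/(494/3) = 107/494.

107/494


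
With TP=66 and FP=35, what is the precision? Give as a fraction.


Precision = TP / (TP + FP) = 66 / 101 = 66/101.

66/101


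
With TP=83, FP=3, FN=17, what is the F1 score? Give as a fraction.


Precision = 83/86 = 83/86. Recall = 83/100 = 83/100. F1 = 2*P*R/(P+R) = 83/93.

83/93


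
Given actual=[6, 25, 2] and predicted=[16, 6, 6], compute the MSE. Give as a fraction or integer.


MSE = (1/3) * ((6-16)^2=100 + (25-6)^2=361 + (2-6)^2=16). Sum = 477. MSE = 159.

159


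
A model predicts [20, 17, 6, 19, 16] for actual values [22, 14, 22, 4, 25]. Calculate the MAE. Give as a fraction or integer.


MAE = (1/5) * (|22-20|=2 + |14-17|=3 + |22-6|=16 + |4-19|=15 + |25-16|=9). Sum = 45. MAE = 9.

9


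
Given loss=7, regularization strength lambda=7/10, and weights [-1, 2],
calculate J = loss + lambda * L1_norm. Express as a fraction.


L1 norm = sum(|w|) = 3. J = 7 + 7/10 * 3 = 91/10.

91/10


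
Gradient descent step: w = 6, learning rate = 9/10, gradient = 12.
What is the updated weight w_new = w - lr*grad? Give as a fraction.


w_new = 6 - 9/10 * 12 = 6 - 54/5 = -24/5.

-24/5


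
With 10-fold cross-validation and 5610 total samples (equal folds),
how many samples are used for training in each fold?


Each validation fold has 5610/10 = 561 samples. Training set = 5610 - 561 = 5049.

5049


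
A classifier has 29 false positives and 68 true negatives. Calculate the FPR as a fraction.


FPR = FP / (FP + TN) = 29 / 97 = 29/97.

29/97


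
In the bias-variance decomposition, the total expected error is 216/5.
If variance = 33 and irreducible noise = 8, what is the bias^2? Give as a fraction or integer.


Total error = bias^2 + variance + irreducible noise. So bias^2 = 216/5 - 33 - 8 = 11/5.

11/5


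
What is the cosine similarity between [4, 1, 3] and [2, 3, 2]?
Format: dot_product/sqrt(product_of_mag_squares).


dot = 17. |a|^2 = 26, |b|^2 = 17. cos = 17/sqrt(442).

17/sqrt(442)


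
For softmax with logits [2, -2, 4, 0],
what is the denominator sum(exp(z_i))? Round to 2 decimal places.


Denom = e^2=7.3891 + e^-2=0.1353 + e^4=54.5982 + e^0=1.0000. Sum = 63.1226, which rounds to 63.12.

63.12


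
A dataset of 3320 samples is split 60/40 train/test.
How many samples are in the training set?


Test set = 3320 * 40% = 1328. Training set = 3320 - 1328 = 1992.

1992


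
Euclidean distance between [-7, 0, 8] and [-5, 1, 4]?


d = sqrt(sum of squared differences). (-7--5)^2=4, (0-1)^2=1, (8-4)^2=16. Sum = 21.

sqrt(21)


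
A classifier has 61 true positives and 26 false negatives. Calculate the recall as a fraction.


Recall = TP / (TP + FN) = 61 / 87 = 61/87.

61/87


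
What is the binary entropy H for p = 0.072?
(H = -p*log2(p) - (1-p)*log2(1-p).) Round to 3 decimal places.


H = -0.072*log2(0.072) - 0.928*log2(0.928) = 0.373.

0.373


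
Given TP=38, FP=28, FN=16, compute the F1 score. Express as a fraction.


Precision = 38/66 = 19/33. Recall = 38/54 = 19/27. F1 = 2*P*R/(P+R) = 19/30.

19/30


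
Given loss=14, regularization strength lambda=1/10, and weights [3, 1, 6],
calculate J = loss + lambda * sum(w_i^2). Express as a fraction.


L2 sq norm = sum(w^2) = 46. J = 14 + 1/10 * 46 = 93/5.

93/5


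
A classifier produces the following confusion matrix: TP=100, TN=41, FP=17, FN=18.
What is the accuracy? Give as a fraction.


Accuracy = (TP + TN) / (TP + TN + FP + FN) = (100 + 41) / 176 = 141/176.

141/176


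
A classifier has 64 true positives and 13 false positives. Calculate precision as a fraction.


Precision = TP / (TP + FP) = 64 / 77 = 64/77.

64/77


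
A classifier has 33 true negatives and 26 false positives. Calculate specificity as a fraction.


Specificity = TN / (TN + FP) = 33 / 59 = 33/59.

33/59


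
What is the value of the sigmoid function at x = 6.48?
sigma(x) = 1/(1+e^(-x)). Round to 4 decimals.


sigma(6.48) = 1/(1+e^(-6.48)) = 1/(1+0.001534) = 1/1.001534 = 0.9985.

0.9985


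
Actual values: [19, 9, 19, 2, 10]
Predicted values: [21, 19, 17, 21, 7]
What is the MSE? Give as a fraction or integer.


MSE = (1/5) * ((19-21)^2=4 + (9-19)^2=100 + (19-17)^2=4 + (2-21)^2=361 + (10-7)^2=9). Sum = 478. MSE = 478/5.

478/5


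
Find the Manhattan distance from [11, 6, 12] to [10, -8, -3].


d = sum of absolute differences: |11-10|=1 + |6--8|=14 + |12--3|=15 = 30.

30


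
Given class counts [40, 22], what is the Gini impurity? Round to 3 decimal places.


Total = 62. Proportions: 40/62, 22/62. sum(p_i^2) = 0.5421. Gini = 1 - 0.5421 = 0.4579, which rounds to 0.458.

0.458


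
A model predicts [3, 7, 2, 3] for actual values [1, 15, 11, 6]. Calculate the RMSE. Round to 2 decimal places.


MSE = 39.5000. RMSE = sqrt(39.5000) = 6.28.

6.28


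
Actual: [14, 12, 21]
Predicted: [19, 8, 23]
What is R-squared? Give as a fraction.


Mean(y) = 47/3. SS_res = 45. SS_tot = 134/3. R^2 = 1 - 45/(134/3) = -1/134.

-1/134


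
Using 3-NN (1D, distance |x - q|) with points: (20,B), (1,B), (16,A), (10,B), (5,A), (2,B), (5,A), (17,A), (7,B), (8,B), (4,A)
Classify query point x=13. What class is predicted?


Distances: |20-13|=7, |1-13|=12, |16-13|=3, |10-13|=3, |5-13|=8, |2-13|=11, |5-13|=8, |17-13|=4, |7-13|=6, |8-13|=5, |4-13|=9. 3 nearest: (16,A), (10,B), (17,A). Counts: {'A': 2, 'B': 1}. Majority class: A.

A


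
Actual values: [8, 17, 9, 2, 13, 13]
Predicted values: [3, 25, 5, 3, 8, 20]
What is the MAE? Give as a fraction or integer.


MAE = (1/6) * (|8-3|=5 + |17-25|=8 + |9-5|=4 + |2-3|=1 + |13-8|=5 + |13-20|=7). Sum = 30. MAE = 5.

5


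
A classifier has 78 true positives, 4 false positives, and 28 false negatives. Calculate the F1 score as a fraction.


Precision = 78/82 = 39/41. Recall = 78/106 = 39/53. F1 = 2*P*R/(P+R) = 39/47.

39/47


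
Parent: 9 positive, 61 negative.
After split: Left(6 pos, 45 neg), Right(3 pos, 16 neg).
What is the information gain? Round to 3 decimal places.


H(parent) = 0.5535. H(left) = 0.5226, H(right) = 0.6292. Weighted = (51/70)*0.5226 + (19/70)*0.6292 = 0.5515. IG = 0.5535 - 0.5515 = 0.0020, which rounds to 0.002.

0.002


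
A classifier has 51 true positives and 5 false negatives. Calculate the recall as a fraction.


Recall = TP / (TP + FN) = 51 / 56 = 51/56.

51/56


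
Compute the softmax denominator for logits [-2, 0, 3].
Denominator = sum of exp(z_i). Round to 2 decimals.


Denom = e^-2=0.1353 + e^0=1.0000 + e^3=20.0855. Sum = 21.2208, which rounds to 21.22.

21.22


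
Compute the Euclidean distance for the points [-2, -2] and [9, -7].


d = sqrt(sum of squared differences). (-2-9)^2=121, (-2--7)^2=25. Sum = 146.

sqrt(146)


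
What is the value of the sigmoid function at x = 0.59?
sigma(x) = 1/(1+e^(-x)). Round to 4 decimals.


sigma(0.59) = 1/(1+e^(-0.59)) = 1/(1+0.554327) = 1/1.554327 = 0.6434.

0.6434


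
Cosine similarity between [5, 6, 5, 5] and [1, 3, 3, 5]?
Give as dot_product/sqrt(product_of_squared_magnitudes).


dot = 63. |a|^2 = 111, |b|^2 = 44. cos = 63/sqrt(4884).

63/sqrt(4884)


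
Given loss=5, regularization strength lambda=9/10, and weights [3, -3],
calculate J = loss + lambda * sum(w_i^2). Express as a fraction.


L2 sq norm = sum(w^2) = 18. J = 5 + 9/10 * 18 = 106/5.

106/5


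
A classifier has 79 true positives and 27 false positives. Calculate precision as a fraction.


Precision = TP / (TP + FP) = 79 / 106 = 79/106.

79/106


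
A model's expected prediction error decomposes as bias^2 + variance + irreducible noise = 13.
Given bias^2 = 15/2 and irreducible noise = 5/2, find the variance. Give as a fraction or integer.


Total error = bias^2 + variance + irreducible noise. So variance = 13 - 15/2 - 5/2 = 3.

3


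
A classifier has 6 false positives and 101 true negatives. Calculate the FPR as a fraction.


FPR = FP / (FP + TN) = 6 / 107 = 6/107.

6/107


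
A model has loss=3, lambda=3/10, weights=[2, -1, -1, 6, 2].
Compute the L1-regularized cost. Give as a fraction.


L1 norm = sum(|w|) = 12. J = 3 + 3/10 * 12 = 33/5.

33/5


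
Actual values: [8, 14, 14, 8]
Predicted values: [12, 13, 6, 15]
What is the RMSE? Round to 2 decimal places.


MSE = 32.5000. RMSE = sqrt(32.5000) = 5.70.

5.70


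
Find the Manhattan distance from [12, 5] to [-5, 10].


d = sum of absolute differences: |12--5|=17 + |5-10|=5 = 22.

22


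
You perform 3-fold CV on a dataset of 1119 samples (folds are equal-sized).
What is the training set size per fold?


Each validation fold has 1119/3 = 373 samples. Training set = 1119 - 373 = 746.

746


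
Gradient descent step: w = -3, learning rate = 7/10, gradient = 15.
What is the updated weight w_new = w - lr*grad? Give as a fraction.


w_new = -3 - 7/10 * 15 = -3 - 21/2 = -27/2.

-27/2


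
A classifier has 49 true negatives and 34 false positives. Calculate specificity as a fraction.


Specificity = TN / (TN + FP) = 49 / 83 = 49/83.

49/83


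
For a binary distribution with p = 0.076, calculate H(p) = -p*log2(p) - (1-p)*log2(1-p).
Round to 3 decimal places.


H = -0.076*log2(0.076) - 0.924*log2(0.924) = 0.388.

0.388


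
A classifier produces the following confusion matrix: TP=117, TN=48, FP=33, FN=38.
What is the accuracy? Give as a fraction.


Accuracy = (TP + TN) / (TP + TN + FP + FN) = (117 + 48) / 236 = 165/236.

165/236


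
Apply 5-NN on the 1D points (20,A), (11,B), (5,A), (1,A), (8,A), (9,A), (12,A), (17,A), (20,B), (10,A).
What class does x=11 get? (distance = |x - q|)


Distances: |20-11|=9, |11-11|=0, |5-11|=6, |1-11|=10, |8-11|=3, |9-11|=2, |12-11|=1, |17-11|=6, |20-11|=9, |10-11|=1. 5 nearest: (11,B), (12,A), (10,A), (9,A), (8,A). Counts: {'B': 1, 'A': 4}. Majority class: A.

A


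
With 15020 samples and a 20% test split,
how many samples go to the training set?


Test set = 15020 * 20% = 3004. Training set = 15020 - 3004 = 12016.

12016


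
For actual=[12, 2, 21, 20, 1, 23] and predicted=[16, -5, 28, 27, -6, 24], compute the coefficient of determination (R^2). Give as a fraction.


Mean(y) = 79/6. SS_res = 213. SS_tot = 2873/6. R^2 = 1 - 213/(2873/6) = 1595/2873.

1595/2873


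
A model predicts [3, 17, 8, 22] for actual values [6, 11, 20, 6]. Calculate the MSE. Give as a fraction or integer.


MSE = (1/4) * ((6-3)^2=9 + (11-17)^2=36 + (20-8)^2=144 + (6-22)^2=256). Sum = 445. MSE = 445/4.

445/4


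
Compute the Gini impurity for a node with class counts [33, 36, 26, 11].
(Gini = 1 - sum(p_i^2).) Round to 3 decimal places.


Total = 106. Proportions: 33/106, 36/106, 26/106, 11/106. sum(p_i^2) = 0.2832. Gini = 1 - 0.2832 = 0.7168, which rounds to 0.717.

0.717


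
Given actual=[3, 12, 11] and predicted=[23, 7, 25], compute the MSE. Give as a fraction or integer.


MSE = (1/3) * ((3-23)^2=400 + (12-7)^2=25 + (11-25)^2=196). Sum = 621. MSE = 207.

207


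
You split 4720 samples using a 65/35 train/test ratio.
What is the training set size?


Test set = 4720 * 35% = 1652. Training set = 4720 - 1652 = 3068.

3068


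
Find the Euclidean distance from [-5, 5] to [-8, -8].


d = sqrt(sum of squared differences). (-5--8)^2=9, (5--8)^2=169. Sum = 178.

sqrt(178)


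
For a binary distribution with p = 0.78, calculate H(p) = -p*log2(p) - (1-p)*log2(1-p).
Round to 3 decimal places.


H = -0.78*log2(0.78) - 0.22*log2(0.22) = 0.760.

0.760


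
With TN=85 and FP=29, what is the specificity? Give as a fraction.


Specificity = TN / (TN + FP) = 85 / 114 = 85/114.

85/114


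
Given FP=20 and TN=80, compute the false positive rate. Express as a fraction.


FPR = FP / (FP + TN) = 20 / 100 = 1/5.

1/5


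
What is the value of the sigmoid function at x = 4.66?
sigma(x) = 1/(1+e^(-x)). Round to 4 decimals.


sigma(4.66) = 1/(1+e^(-4.66)) = 1/(1+0.009466) = 1/1.009466 = 0.9906.

0.9906


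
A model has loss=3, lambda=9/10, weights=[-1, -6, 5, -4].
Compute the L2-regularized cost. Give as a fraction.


L2 sq norm = sum(w^2) = 78. J = 3 + 9/10 * 78 = 366/5.

366/5


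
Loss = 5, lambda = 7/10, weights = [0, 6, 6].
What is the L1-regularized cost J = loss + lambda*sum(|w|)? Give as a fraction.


L1 norm = sum(|w|) = 12. J = 5 + 7/10 * 12 = 67/5.

67/5


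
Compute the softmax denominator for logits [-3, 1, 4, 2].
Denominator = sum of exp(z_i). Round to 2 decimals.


Denom = e^-3=0.0498 + e^1=2.7183 + e^4=54.5982 + e^2=7.3891. Sum = 64.7554, which rounds to 64.76.

64.76


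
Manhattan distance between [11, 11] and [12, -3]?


d = sum of absolute differences: |11-12|=1 + |11--3|=14 = 15.

15


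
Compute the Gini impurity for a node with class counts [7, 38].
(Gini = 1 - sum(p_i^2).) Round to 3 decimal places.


Total = 45. Proportions: 7/45, 38/45. sum(p_i^2) = 0.7373. Gini = 1 - 0.7373 = 0.2627, which rounds to 0.263.

0.263


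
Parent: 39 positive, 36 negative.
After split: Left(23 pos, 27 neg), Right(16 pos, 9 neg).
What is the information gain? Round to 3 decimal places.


H(parent) = 0.9988. H(left) = 0.9954, H(right) = 0.9427. Weighted = (50/75)*0.9954 + (25/75)*0.9427 = 0.9778. IG = 0.9988 - 0.9778 = 0.0210, which rounds to 0.021.

0.021


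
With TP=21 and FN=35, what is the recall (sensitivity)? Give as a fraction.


Recall = TP / (TP + FN) = 21 / 56 = 3/8.

3/8


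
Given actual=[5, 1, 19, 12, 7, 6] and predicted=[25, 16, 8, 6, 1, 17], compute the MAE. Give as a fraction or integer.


MAE = (1/6) * (|5-25|=20 + |1-16|=15 + |19-8|=11 + |12-6|=6 + |7-1|=6 + |6-17|=11). Sum = 69. MAE = 23/2.

23/2


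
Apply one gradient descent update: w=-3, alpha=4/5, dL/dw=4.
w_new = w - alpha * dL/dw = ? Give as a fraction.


w_new = -3 - 4/5 * 4 = -3 - 16/5 = -31/5.

-31/5


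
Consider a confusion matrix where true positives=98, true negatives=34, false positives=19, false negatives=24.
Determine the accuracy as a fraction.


Accuracy = (TP + TN) / (TP + TN + FP + FN) = (98 + 34) / 175 = 132/175.

132/175


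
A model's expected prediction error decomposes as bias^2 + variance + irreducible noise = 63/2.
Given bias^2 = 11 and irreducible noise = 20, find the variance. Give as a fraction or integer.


Total error = bias^2 + variance + irreducible noise. So variance = 63/2 - 11 - 20 = 1/2.

1/2


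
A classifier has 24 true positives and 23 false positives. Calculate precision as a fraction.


Precision = TP / (TP + FP) = 24 / 47 = 24/47.

24/47


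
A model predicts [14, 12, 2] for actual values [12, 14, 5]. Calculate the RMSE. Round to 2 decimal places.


MSE = 5.6667. RMSE = sqrt(5.6667) = 2.38.

2.38


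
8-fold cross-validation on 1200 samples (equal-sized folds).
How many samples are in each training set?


Each validation fold has 1200/8 = 150 samples. Training set = 1200 - 150 = 1050.

1050


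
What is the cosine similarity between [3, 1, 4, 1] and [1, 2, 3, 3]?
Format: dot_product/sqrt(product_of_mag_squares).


dot = 20. |a|^2 = 27, |b|^2 = 23. cos = 20/sqrt(621).

20/sqrt(621)


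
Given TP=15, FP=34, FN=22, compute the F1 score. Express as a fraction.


Precision = 15/49 = 15/49. Recall = 15/37 = 15/37. F1 = 2*P*R/(P+R) = 15/43.

15/43


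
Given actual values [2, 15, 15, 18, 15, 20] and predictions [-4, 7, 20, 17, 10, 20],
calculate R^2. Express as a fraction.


Mean(y) = 85/6. SS_res = 151. SS_tot = 1193/6. R^2 = 1 - 151/(1193/6) = 287/1193.

287/1193


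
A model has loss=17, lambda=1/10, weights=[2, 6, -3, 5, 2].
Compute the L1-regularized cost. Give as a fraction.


L1 norm = sum(|w|) = 18. J = 17 + 1/10 * 18 = 94/5.

94/5


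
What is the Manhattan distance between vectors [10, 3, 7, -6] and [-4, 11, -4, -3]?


d = sum of absolute differences: |10--4|=14 + |3-11|=8 + |7--4|=11 + |-6--3|=3 = 36.

36


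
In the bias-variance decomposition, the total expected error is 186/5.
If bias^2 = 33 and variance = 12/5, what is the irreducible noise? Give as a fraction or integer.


Total error = bias^2 + variance + irreducible noise. So irreducible noise = 186/5 - 33 - 12/5 = 9/5.

9/5


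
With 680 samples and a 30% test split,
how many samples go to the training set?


Test set = 680 * 30% = 204. Training set = 680 - 204 = 476.

476


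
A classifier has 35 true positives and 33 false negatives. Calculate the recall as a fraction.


Recall = TP / (TP + FN) = 35 / 68 = 35/68.

35/68


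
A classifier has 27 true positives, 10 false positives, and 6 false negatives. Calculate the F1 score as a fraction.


Precision = 27/37 = 27/37. Recall = 27/33 = 9/11. F1 = 2*P*R/(P+R) = 27/35.

27/35


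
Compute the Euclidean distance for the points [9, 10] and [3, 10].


d = sqrt(sum of squared differences). (9-3)^2=36, (10-10)^2=0. Sum = 36.

6


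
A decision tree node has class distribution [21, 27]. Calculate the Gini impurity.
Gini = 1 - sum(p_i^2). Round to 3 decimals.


Total = 48. Proportions: 21/48, 27/48. sum(p_i^2) = 0.5078. Gini = 1 - 0.5078 = 0.4922, which rounds to 0.492.

0.492


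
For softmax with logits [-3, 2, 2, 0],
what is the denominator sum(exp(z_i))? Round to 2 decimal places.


Denom = e^-3=0.0498 + e^2=7.3891 + e^2=7.3891 + e^0=1.0000. Sum = 15.8280, which rounds to 15.83.

15.83


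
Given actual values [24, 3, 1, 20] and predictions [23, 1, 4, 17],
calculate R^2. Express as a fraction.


Mean(y) = 12. SS_res = 23. SS_tot = 410. R^2 = 1 - 23/(410) = 387/410.

387/410


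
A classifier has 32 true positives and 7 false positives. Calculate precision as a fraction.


Precision = TP / (TP + FP) = 32 / 39 = 32/39.

32/39


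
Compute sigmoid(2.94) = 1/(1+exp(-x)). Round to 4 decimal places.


sigma(2.94) = 1/(1+e^(-2.94)) = 1/(1+0.052866) = 1/1.052866 = 0.9498.

0.9498


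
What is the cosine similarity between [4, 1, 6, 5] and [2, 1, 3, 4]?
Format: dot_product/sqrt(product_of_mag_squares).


dot = 47. |a|^2 = 78, |b|^2 = 30. cos = 47/sqrt(2340).

47/sqrt(2340)


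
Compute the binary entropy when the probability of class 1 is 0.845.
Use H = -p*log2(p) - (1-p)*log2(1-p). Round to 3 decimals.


H = -0.845*log2(0.845) - 0.155*log2(0.155) = 0.622.

0.622


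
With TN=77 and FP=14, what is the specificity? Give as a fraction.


Specificity = TN / (TN + FP) = 77 / 91 = 11/13.

11/13


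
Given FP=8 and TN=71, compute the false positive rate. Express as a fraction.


FPR = FP / (FP + TN) = 8 / 79 = 8/79.

8/79


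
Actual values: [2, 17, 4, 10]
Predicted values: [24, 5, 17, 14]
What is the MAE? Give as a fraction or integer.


MAE = (1/4) * (|2-24|=22 + |17-5|=12 + |4-17|=13 + |10-14|=4). Sum = 51. MAE = 51/4.

51/4


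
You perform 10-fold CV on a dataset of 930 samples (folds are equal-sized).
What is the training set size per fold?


Each validation fold has 930/10 = 93 samples. Training set = 930 - 93 = 837.

837


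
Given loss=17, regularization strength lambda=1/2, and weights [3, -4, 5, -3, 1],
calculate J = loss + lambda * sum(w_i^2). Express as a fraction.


L2 sq norm = sum(w^2) = 60. J = 17 + 1/2 * 60 = 47.

47


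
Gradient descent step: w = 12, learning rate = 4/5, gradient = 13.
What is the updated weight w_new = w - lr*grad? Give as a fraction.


w_new = 12 - 4/5 * 13 = 12 - 52/5 = 8/5.

8/5


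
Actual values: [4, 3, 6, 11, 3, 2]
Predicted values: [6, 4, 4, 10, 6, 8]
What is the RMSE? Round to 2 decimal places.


MSE = 9.1667. RMSE = sqrt(9.1667) = 3.03.

3.03


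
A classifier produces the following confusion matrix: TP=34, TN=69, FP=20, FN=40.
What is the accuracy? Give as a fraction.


Accuracy = (TP + TN) / (TP + TN + FP + FN) = (34 + 69) / 163 = 103/163.

103/163


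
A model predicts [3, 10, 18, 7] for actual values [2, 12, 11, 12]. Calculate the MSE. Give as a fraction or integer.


MSE = (1/4) * ((2-3)^2=1 + (12-10)^2=4 + (11-18)^2=49 + (12-7)^2=25). Sum = 79. MSE = 79/4.

79/4


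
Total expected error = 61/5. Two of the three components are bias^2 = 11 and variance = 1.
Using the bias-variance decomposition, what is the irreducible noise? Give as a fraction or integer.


Total error = bias^2 + variance + irreducible noise. So irreducible noise = 61/5 - 11 - 1 = 1/5.

1/5


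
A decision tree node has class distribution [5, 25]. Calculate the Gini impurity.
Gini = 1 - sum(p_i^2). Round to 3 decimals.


Total = 30. Proportions: 5/30, 25/30. sum(p_i^2) = 0.7222. Gini = 1 - 0.7222 = 0.2778, which rounds to 0.278.

0.278


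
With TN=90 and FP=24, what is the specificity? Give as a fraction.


Specificity = TN / (TN + FP) = 90 / 114 = 15/19.

15/19


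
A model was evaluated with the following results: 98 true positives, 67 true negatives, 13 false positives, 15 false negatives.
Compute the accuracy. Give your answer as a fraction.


Accuracy = (TP + TN) / (TP + TN + FP + FN) = (98 + 67) / 193 = 165/193.

165/193


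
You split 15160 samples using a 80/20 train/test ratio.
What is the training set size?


Test set = 15160 * 20% = 3032. Training set = 15160 - 3032 = 12128.

12128


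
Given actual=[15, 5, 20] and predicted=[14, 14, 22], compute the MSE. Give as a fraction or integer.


MSE = (1/3) * ((15-14)^2=1 + (5-14)^2=81 + (20-22)^2=4). Sum = 86. MSE = 86/3.

86/3


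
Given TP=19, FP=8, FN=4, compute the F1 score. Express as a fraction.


Precision = 19/27 = 19/27. Recall = 19/23 = 19/23. F1 = 2*P*R/(P+R) = 19/25.

19/25


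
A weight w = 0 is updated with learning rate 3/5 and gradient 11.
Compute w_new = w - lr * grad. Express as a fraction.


w_new = 0 - 3/5 * 11 = 0 - 33/5 = -33/5.

-33/5


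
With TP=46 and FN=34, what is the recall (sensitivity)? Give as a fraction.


Recall = TP / (TP + FN) = 46 / 80 = 23/40.

23/40


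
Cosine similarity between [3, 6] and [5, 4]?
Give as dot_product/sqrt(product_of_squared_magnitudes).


dot = 39. |a|^2 = 45, |b|^2 = 41. cos = 39/sqrt(1845).

39/sqrt(1845)


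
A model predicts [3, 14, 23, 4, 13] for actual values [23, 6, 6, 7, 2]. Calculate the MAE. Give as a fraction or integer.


MAE = (1/5) * (|23-3|=20 + |6-14|=8 + |6-23|=17 + |7-4|=3 + |2-13|=11). Sum = 59. MAE = 59/5.

59/5


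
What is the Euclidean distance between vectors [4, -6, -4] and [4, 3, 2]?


d = sqrt(sum of squared differences). (4-4)^2=0, (-6-3)^2=81, (-4-2)^2=36. Sum = 117.

sqrt(117)


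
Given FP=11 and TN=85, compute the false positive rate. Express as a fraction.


FPR = FP / (FP + TN) = 11 / 96 = 11/96.

11/96


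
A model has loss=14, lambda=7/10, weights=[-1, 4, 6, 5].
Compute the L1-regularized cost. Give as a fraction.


L1 norm = sum(|w|) = 16. J = 14 + 7/10 * 16 = 126/5.

126/5


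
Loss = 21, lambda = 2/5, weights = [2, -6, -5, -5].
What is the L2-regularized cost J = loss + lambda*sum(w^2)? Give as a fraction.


L2 sq norm = sum(w^2) = 90. J = 21 + 2/5 * 90 = 57.

57


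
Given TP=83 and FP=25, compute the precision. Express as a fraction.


Precision = TP / (TP + FP) = 83 / 108 = 83/108.

83/108
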